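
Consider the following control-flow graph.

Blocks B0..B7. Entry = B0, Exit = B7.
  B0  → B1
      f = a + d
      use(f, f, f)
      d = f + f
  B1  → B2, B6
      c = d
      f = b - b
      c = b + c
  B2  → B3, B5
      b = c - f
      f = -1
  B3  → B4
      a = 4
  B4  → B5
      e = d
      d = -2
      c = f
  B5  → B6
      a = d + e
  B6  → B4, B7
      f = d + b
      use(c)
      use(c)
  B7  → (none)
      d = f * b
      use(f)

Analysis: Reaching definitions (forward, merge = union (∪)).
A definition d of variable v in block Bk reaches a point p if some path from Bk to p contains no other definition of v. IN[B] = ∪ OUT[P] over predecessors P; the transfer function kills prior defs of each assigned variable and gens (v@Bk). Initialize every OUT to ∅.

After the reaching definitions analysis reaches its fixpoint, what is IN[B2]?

Converged values:
  B0:   IN={}   OUT={d@B0, f@B0}
  B1:   IN={d@B0, f@B0}   OUT={c@B1, d@B0, f@B1}
  B2:   IN={c@B1, d@B0, f@B1}   OUT={b@B2, c@B1, d@B0, f@B2}
  B3:   IN={b@B2, c@B1, d@B0, f@B2}   OUT={a@B3, b@B2, c@B1, d@B0, f@B2}
  B4:   IN={a@B3, a@B5, b@B2, c@B1, c@B4, d@B0, d@B4, e@B4, f@B2, f@B6}   OUT={a@B3, a@B5, b@B2, c@B4, d@B4, e@B4, f@B2, f@B6}
  B5:   IN={a@B3, a@B5, b@B2, c@B1, c@B4, d@B0, d@B4, e@B4, f@B2, f@B6}   OUT={a@B5, b@B2, c@B1, c@B4, d@B0, d@B4, e@B4, f@B2, f@B6}
  B6:   IN={a@B5, b@B2, c@B1, c@B4, d@B0, d@B4, e@B4, f@B1, f@B2, f@B6}   OUT={a@B5, b@B2, c@B1, c@B4, d@B0, d@B4, e@B4, f@B6}
  B7:   IN={a@B5, b@B2, c@B1, c@B4, d@B0, d@B4, e@B4, f@B6}   OUT={a@B5, b@B2, c@B1, c@B4, d@B7, e@B4, f@B6}

Merge at B2: IN[B2] = OUT[B1] = {c@B1, d@B0, f@B1}

Answer: {c@B1, d@B0, f@B1}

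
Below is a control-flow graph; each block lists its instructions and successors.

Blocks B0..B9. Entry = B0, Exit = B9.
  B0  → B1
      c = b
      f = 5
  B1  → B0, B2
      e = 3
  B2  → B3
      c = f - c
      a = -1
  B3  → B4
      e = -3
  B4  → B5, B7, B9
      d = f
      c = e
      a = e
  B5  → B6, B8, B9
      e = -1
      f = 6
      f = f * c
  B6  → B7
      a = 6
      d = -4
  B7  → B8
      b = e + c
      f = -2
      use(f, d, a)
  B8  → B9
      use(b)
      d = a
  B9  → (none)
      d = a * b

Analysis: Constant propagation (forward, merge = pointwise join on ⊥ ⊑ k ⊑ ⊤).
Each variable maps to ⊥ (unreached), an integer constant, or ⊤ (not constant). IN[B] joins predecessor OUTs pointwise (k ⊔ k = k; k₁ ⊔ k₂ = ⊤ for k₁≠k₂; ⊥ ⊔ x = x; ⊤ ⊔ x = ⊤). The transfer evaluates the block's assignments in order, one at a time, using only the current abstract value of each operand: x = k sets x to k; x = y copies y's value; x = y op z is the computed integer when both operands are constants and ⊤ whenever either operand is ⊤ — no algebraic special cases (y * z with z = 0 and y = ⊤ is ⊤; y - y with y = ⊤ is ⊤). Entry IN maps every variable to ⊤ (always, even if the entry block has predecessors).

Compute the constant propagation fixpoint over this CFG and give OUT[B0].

Answer: {a: ⊤, b: ⊤, c: ⊤, d: ⊤, e: ⊤, f: 5}

Working:
Fixpoint table:
  B0: | IN=(all ⊤) | OUT={f:5; rest ⊤}
  B1: | IN={f:5; rest ⊤} | OUT={e:3, f:5; rest ⊤}
  B2: | IN={e:3, f:5; rest ⊤} | OUT={a:-1, e:3, f:5; rest ⊤}
  B3: | IN={a:-1, e:3, f:5; rest ⊤} | OUT={a:-1, e:-3, f:5; rest ⊤}
  B4: | IN={a:-1, e:-3, f:5; rest ⊤} | OUT={a:-3, c:-3, d:5, e:-3, f:5; rest ⊤}
  B5: | IN={a:-3, c:-3, d:5, e:-3, f:5; rest ⊤} | OUT={a:-3, c:-3, d:5, e:-1, f:-18; rest ⊤}
  B6: | IN={a:-3, c:-3, d:5, e:-1, f:-18; rest ⊤} | OUT={a:6, c:-3, d:-4, e:-1, f:-18; rest ⊤}
  B7: | IN={c:-3; rest ⊤} | OUT={c:-3, f:-2; rest ⊤}
  B8: | IN={c:-3; rest ⊤} | OUT={c:-3; rest ⊤}
  B9: | IN={c:-3; rest ⊤} | OUT={c:-3; rest ⊤}

Merge at B0 (entry node, so the boundary value (all ⊤) is joined with the incoming edge(s)): IN[B0] = (all ⊤) ⊔ OUT[B1] = {a: ⊤, b: ⊤, c: ⊤, d: ⊤, e: ⊤, f: ⊤}
Applying B0's transfer function to that IN value gives OUT[B0] (row B0 above).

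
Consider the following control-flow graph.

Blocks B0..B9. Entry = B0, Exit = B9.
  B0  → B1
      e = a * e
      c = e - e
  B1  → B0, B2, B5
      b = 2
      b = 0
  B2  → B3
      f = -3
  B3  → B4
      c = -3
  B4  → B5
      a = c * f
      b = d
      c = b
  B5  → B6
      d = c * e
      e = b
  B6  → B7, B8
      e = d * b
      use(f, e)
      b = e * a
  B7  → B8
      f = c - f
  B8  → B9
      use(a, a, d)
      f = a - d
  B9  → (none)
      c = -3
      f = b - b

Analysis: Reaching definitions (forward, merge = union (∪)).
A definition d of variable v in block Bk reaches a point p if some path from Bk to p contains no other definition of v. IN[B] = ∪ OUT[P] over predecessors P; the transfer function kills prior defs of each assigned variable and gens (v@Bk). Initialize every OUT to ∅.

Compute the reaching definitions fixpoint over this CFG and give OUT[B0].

Answer: {b@B1, c@B0, e@B0}

Trace:
Converged values:
  B0: | IN={b@B1, c@B0, e@B0} | OUT={b@B1, c@B0, e@B0}
  B1: | IN={b@B1, c@B0, e@B0} | OUT={b@B1, c@B0, e@B0}
  B2: | IN={b@B1, c@B0, e@B0} | OUT={b@B1, c@B0, e@B0, f@B2}
  B3: | IN={b@B1, c@B0, e@B0, f@B2} | OUT={b@B1, c@B3, e@B0, f@B2}
  B4: | IN={b@B1, c@B3, e@B0, f@B2} | OUT={a@B4, b@B4, c@B4, e@B0, f@B2}
  B5: | IN={a@B4, b@B1, b@B4, c@B0, c@B4, e@B0, f@B2} | OUT={a@B4, b@B1, b@B4, c@B0, c@B4, d@B5, e@B5, f@B2}
  B6: | IN={a@B4, b@B1, b@B4, c@B0, c@B4, d@B5, e@B5, f@B2} | OUT={a@B4, b@B6, c@B0, c@B4, d@B5, e@B6, f@B2}
  B7: | IN={a@B4, b@B6, c@B0, c@B4, d@B5, e@B6, f@B2} | OUT={a@B4, b@B6, c@B0, c@B4, d@B5, e@B6, f@B7}
  B8: | IN={a@B4, b@B6, c@B0, c@B4, d@B5, e@B6, f@B2, f@B7} | OUT={a@B4, b@B6, c@B0, c@B4, d@B5, e@B6, f@B8}
  B9: | IN={a@B4, b@B6, c@B0, c@B4, d@B5, e@B6, f@B8} | OUT={a@B4, b@B6, c@B9, d@B5, e@B6, f@B9}

Merge at B0 (entry node, so the boundary value {} is joined with the incoming edge(s)): IN[B0] = {} ⊔ OUT[B1] = {b@B1, c@B0, e@B0}
Applying B0's transfer function to that IN value gives OUT[B0] (row B0 above).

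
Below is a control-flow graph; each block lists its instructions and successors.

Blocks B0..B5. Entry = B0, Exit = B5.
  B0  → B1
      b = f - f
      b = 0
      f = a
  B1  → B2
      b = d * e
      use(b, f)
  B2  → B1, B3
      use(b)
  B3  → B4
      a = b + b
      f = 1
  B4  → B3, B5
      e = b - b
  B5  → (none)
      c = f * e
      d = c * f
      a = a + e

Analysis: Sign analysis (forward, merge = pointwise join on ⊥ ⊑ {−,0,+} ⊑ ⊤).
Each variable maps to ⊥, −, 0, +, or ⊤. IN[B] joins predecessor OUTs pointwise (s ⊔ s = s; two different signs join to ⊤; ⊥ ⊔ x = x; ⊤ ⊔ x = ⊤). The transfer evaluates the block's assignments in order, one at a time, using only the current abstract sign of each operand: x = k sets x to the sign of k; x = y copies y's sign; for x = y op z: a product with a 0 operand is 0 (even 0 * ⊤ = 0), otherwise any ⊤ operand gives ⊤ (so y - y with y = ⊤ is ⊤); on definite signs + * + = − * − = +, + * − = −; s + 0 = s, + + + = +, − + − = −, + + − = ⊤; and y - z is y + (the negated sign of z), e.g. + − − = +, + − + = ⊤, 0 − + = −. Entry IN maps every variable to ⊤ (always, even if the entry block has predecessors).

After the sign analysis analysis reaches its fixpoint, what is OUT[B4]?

Answer: {a: ⊤, b: ⊤, c: ⊤, d: ⊤, e: ⊤, f: +}

Trace:
Converged values:
  B0:   IN=(all ⊤)   OUT={b:0; rest ⊤}
  B1:   IN=(all ⊤)   OUT=(all ⊤)
  B2:   IN=(all ⊤)   OUT=(all ⊤)
  B3:   IN=(all ⊤)   OUT={f:+; rest ⊤}
  B4:   IN={f:+; rest ⊤}   OUT={f:+; rest ⊤}
  B5:   IN={f:+; rest ⊤}   OUT={f:+; rest ⊤}

Merge at B4: IN[B4] = OUT[B3] = {a: ⊤, b: ⊤, c: ⊤, d: ⊤, e: ⊤, f: +}
Applying B4's transfer function to that IN value gives OUT[B4] (row B4 above).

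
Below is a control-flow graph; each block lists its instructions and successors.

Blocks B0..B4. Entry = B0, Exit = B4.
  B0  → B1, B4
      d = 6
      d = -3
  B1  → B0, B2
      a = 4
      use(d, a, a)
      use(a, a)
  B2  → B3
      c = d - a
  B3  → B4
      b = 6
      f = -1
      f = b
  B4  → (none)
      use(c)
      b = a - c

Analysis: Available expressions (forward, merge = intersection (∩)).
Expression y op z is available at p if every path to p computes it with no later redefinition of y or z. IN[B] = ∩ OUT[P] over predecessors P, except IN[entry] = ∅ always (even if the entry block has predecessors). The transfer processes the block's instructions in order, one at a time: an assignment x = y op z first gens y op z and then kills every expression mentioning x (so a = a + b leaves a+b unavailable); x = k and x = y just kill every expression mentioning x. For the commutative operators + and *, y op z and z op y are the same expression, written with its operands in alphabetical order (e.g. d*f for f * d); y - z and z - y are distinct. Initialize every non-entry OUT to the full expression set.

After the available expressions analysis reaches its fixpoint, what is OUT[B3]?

Answer: {d-a}

Working:
Converged values:
  B0: | IN={} | OUT={}
  B1: | IN={} | OUT={}
  B2: | IN={} | OUT={d-a}
  B3: | IN={d-a} | OUT={d-a}
  B4: | IN={} | OUT={a-c}

Merge at B3: IN[B3] = OUT[B2] = {d-a}
Applying B3's transfer function to that IN value gives OUT[B3] (row B3 above).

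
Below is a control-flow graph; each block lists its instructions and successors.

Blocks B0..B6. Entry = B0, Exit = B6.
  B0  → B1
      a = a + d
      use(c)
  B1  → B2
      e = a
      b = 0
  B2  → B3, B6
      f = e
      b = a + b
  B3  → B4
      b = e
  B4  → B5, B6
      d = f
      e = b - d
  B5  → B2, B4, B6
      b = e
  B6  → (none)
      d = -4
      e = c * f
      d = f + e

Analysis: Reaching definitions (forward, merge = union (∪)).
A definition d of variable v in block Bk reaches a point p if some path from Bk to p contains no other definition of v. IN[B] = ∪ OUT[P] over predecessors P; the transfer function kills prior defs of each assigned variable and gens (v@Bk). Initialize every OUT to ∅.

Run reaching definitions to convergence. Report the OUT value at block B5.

Answer: {a@B0, b@B5, d@B4, e@B4, f@B2}

Working:
Per-block solution:
  B0: | IN={} | OUT={a@B0}
  B1: | IN={a@B0} | OUT={a@B0, b@B1, e@B1}
  B2: | IN={a@B0, b@B1, b@B5, d@B4, e@B1, e@B4, f@B2} | OUT={a@B0, b@B2, d@B4, e@B1, e@B4, f@B2}
  B3: | IN={a@B0, b@B2, d@B4, e@B1, e@B4, f@B2} | OUT={a@B0, b@B3, d@B4, e@B1, e@B4, f@B2}
  B4: | IN={a@B0, b@B3, b@B5, d@B4, e@B1, e@B4, f@B2} | OUT={a@B0, b@B3, b@B5, d@B4, e@B4, f@B2}
  B5: | IN={a@B0, b@B3, b@B5, d@B4, e@B4, f@B2} | OUT={a@B0, b@B5, d@B4, e@B4, f@B2}
  B6: | IN={a@B0, b@B2, b@B3, b@B5, d@B4, e@B1, e@B4, f@B2} | OUT={a@B0, b@B2, b@B3, b@B5, d@B6, e@B6, f@B2}

Merge at B5: IN[B5] = OUT[B4] = {a@B0, b@B3, b@B5, d@B4, e@B4, f@B2}
Applying B5's transfer function to that IN value gives OUT[B5] (row B5 above).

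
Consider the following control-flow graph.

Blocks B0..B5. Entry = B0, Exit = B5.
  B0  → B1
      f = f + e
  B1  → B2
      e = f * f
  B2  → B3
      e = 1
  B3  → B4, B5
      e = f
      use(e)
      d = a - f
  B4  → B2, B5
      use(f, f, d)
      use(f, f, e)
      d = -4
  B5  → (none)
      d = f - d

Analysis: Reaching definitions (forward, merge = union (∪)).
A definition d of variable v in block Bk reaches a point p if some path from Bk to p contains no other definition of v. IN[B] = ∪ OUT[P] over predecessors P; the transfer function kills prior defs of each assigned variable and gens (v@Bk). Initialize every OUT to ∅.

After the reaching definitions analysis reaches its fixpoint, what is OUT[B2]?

Fixpoint table:
  B0:   IN={}   OUT={f@B0}
  B1:   IN={f@B0}   OUT={e@B1, f@B0}
  B2:   IN={d@B4, e@B1, e@B3, f@B0}   OUT={d@B4, e@B2, f@B0}
  B3:   IN={d@B4, e@B2, f@B0}   OUT={d@B3, e@B3, f@B0}
  B4:   IN={d@B3, e@B3, f@B0}   OUT={d@B4, e@B3, f@B0}
  B5:   IN={d@B3, d@B4, e@B3, f@B0}   OUT={d@B5, e@B3, f@B0}

Merge at B2: IN[B2] = OUT[B1] ⊔ OUT[B4] = {d@B4, e@B1, e@B3, f@B0}
Applying B2's transfer function to that IN value gives OUT[B2] (row B2 above).

Answer: {d@B4, e@B2, f@B0}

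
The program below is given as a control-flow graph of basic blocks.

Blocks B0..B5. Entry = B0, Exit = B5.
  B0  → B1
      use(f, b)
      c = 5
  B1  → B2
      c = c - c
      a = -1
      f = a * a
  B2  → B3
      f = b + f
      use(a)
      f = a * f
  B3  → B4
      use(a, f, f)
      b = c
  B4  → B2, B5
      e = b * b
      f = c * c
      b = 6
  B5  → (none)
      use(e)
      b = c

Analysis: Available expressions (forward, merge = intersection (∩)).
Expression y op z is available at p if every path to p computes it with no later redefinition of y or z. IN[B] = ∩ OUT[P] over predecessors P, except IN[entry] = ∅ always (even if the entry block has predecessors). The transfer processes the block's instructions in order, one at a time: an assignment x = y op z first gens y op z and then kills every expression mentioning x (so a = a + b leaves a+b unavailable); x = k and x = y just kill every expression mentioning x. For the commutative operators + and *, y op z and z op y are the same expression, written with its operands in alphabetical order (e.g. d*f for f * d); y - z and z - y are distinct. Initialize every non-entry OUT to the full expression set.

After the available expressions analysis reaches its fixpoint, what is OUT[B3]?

Answer: {a*a}

Trace:
Per-block solution:
  B0:   IN={}   OUT={}
  B1:   IN={}   OUT={a*a}
  B2:   IN={a*a}   OUT={a*a}
  B3:   IN={a*a}   OUT={a*a}
  B4:   IN={a*a}   OUT={a*a, c*c}
  B5:   IN={a*a, c*c}   OUT={a*a, c*c}

Merge at B3: IN[B3] = OUT[B2] = {a*a}
Applying B3's transfer function to that IN value gives OUT[B3] (row B3 above).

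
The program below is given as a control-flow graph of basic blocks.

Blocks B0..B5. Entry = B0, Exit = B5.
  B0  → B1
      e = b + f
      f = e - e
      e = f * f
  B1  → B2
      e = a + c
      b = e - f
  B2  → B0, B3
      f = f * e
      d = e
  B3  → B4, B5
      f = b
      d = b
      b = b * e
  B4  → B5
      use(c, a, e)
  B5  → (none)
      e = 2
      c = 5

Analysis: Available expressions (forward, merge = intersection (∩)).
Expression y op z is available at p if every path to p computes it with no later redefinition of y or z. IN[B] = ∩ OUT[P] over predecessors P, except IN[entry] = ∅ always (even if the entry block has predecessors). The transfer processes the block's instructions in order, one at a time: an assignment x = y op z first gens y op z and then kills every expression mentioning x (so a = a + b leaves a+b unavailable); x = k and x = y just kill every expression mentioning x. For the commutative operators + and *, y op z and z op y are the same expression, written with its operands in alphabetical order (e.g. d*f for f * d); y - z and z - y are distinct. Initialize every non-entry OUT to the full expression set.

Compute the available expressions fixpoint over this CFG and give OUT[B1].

Converged values:
  B0:   IN={}   OUT={f*f}
  B1:   IN={f*f}   OUT={a+c, e-f, f*f}
  B2:   IN={a+c, e-f, f*f}   OUT={a+c}
  B3:   IN={a+c}   OUT={a+c}
  B4:   IN={a+c}   OUT={a+c}
  B5:   IN={a+c}   OUT={}

Merge at B1: IN[B1] = OUT[B0] = {f*f}
Applying B1's transfer function to that IN value gives OUT[B1] (row B1 above).

Answer: {a+c, e-f, f*f}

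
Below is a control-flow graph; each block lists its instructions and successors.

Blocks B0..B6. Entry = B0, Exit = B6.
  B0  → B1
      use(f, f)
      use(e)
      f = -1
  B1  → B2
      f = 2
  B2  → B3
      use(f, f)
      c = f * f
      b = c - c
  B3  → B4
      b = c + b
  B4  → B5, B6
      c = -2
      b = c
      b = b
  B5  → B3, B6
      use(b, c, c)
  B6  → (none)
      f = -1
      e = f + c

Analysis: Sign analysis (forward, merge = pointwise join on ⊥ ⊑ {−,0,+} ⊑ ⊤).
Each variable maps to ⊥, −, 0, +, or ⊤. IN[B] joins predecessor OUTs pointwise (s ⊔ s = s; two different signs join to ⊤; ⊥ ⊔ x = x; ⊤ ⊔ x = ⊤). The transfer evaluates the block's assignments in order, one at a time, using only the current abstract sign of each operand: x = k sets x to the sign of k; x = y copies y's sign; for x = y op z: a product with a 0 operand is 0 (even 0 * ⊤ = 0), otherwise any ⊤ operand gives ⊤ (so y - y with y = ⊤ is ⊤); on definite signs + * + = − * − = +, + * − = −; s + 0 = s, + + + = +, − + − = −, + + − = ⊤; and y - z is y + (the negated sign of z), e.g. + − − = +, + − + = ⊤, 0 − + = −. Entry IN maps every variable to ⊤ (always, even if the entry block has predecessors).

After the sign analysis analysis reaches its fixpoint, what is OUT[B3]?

Answer: {a: ⊤, b: ⊤, c: ⊤, d: ⊤, e: ⊤, f: +}

Working:
Per-block solution:
  B0:  IN=(all ⊤)  OUT={f:-; rest ⊤}
  B1:  IN={f:-; rest ⊤}  OUT={f:+; rest ⊤}
  B2:  IN={f:+; rest ⊤}  OUT={c:+, f:+; rest ⊤}
  B3:  IN={f:+; rest ⊤}  OUT={f:+; rest ⊤}
  B4:  IN={f:+; rest ⊤}  OUT={b:-, c:-, f:+; rest ⊤}
  B5:  IN={b:-, c:-, f:+; rest ⊤}  OUT={b:-, c:-, f:+; rest ⊤}
  B6:  IN={b:-, c:-, f:+; rest ⊤}  OUT={b:-, c:-, e:-, f:-; rest ⊤}

Merge at B3: IN[B3] = OUT[B2] ⊔ OUT[B5] = {a: ⊤, b: ⊤, c: ⊤, d: ⊤, e: ⊤, f: +}
Applying B3's transfer function to that IN value gives OUT[B3] (row B3 above).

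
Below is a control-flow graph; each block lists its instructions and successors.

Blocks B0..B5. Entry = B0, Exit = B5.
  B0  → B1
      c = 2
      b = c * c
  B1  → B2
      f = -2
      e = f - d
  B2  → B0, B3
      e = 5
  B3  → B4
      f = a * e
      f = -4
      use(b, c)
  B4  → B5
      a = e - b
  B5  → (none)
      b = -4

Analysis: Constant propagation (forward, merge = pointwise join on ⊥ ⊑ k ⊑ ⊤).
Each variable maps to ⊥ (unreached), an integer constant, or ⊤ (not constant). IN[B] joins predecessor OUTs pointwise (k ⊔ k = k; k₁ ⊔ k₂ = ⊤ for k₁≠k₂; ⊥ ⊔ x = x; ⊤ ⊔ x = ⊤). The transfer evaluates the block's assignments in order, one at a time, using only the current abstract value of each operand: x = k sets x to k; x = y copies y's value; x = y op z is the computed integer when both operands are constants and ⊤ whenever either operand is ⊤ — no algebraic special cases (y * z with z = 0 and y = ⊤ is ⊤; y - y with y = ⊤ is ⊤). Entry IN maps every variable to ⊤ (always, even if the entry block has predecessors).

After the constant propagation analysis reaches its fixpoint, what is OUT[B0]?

Answer: {a: ⊤, b: 4, c: 2, d: ⊤, e: ⊤, f: ⊤}

Trace:
Converged values:
  B0: | IN=(all ⊤) | OUT={b:4, c:2; rest ⊤}
  B1: | IN={b:4, c:2; rest ⊤} | OUT={b:4, c:2, f:-2; rest ⊤}
  B2: | IN={b:4, c:2, f:-2; rest ⊤} | OUT={b:4, c:2, e:5, f:-2; rest ⊤}
  B3: | IN={b:4, c:2, e:5, f:-2; rest ⊤} | OUT={b:4, c:2, e:5, f:-4; rest ⊤}
  B4: | IN={b:4, c:2, e:5, f:-4; rest ⊤} | OUT={a:1, b:4, c:2, e:5, f:-4; rest ⊤}
  B5: | IN={a:1, b:4, c:2, e:5, f:-4; rest ⊤} | OUT={a:1, b:-4, c:2, e:5, f:-4; rest ⊤}

Merge at B0 (entry node, so the boundary value (all ⊤) is joined with the incoming edge(s)): IN[B0] = (all ⊤) ⊔ OUT[B2] = {a: ⊤, b: ⊤, c: ⊤, d: ⊤, e: ⊤, f: ⊤}
Applying B0's transfer function to that IN value gives OUT[B0] (row B0 above).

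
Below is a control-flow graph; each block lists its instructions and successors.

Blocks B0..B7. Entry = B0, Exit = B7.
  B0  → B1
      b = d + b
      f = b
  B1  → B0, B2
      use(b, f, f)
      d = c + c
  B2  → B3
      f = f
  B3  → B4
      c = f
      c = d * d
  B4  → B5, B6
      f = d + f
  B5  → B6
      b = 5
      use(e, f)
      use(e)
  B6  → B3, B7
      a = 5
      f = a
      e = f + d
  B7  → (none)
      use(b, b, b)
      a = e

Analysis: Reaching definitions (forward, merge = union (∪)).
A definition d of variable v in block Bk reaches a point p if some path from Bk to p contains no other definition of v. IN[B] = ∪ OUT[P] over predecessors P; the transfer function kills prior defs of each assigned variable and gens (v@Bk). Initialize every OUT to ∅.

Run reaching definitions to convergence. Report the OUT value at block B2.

Fixpoint table:
  B0: | IN={b@B0, d@B1, f@B0} | OUT={b@B0, d@B1, f@B0}
  B1: | IN={b@B0, d@B1, f@B0} | OUT={b@B0, d@B1, f@B0}
  B2: | IN={b@B0, d@B1, f@B0} | OUT={b@B0, d@B1, f@B2}
  B3: | IN={a@B6, b@B0, b@B5, c@B3, d@B1, e@B6, f@B2, f@B6} | OUT={a@B6, b@B0, b@B5, c@B3, d@B1, e@B6, f@B2, f@B6}
  B4: | IN={a@B6, b@B0, b@B5, c@B3, d@B1, e@B6, f@B2, f@B6} | OUT={a@B6, b@B0, b@B5, c@B3, d@B1, e@B6, f@B4}
  B5: | IN={a@B6, b@B0, b@B5, c@B3, d@B1, e@B6, f@B4} | OUT={a@B6, b@B5, c@B3, d@B1, e@B6, f@B4}
  B6: | IN={a@B6, b@B0, b@B5, c@B3, d@B1, e@B6, f@B4} | OUT={a@B6, b@B0, b@B5, c@B3, d@B1, e@B6, f@B6}
  B7: | IN={a@B6, b@B0, b@B5, c@B3, d@B1, e@B6, f@B6} | OUT={a@B7, b@B0, b@B5, c@B3, d@B1, e@B6, f@B6}

Merge at B2: IN[B2] = OUT[B1] = {b@B0, d@B1, f@B0}
Applying B2's transfer function to that IN value gives OUT[B2] (row B2 above).

Answer: {b@B0, d@B1, f@B2}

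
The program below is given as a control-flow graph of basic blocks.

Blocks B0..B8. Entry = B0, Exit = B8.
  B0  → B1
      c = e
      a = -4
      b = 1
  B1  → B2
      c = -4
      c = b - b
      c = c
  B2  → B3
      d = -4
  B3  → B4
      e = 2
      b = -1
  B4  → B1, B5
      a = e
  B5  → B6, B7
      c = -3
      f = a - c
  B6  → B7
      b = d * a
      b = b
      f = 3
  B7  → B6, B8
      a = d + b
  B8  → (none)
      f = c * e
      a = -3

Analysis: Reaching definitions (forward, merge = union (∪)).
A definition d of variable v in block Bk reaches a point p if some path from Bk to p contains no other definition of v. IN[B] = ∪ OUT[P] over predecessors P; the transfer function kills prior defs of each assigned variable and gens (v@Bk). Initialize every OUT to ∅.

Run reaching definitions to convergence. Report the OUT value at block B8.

Per-block solution:
  B0:   IN={}   OUT={a@B0, b@B0, c@B0}
  B1:   IN={a@B0, a@B4, b@B0, b@B3, c@B0, c@B1, d@B2, e@B3}   OUT={a@B0, a@B4, b@B0, b@B3, c@B1, d@B2, e@B3}
  B2:   IN={a@B0, a@B4, b@B0, b@B3, c@B1, d@B2, e@B3}   OUT={a@B0, a@B4, b@B0, b@B3, c@B1, d@B2, e@B3}
  B3:   IN={a@B0, a@B4, b@B0, b@B3, c@B1, d@B2, e@B3}   OUT={a@B0, a@B4, b@B3, c@B1, d@B2, e@B3}
  B4:   IN={a@B0, a@B4, b@B3, c@B1, d@B2, e@B3}   OUT={a@B4, b@B3, c@B1, d@B2, e@B3}
  B5:   IN={a@B4, b@B3, c@B1, d@B2, e@B3}   OUT={a@B4, b@B3, c@B5, d@B2, e@B3, f@B5}
  B6:   IN={a@B4, a@B7, b@B3, b@B6, c@B5, d@B2, e@B3, f@B5, f@B6}   OUT={a@B4, a@B7, b@B6, c@B5, d@B2, e@B3, f@B6}
  B7:   IN={a@B4, a@B7, b@B3, b@B6, c@B5, d@B2, e@B3, f@B5, f@B6}   OUT={a@B7, b@B3, b@B6, c@B5, d@B2, e@B3, f@B5, f@B6}
  B8:   IN={a@B7, b@B3, b@B6, c@B5, d@B2, e@B3, f@B5, f@B6}   OUT={a@B8, b@B3, b@B6, c@B5, d@B2, e@B3, f@B8}

Merge at B8: IN[B8] = OUT[B7] = {a@B7, b@B3, b@B6, c@B5, d@B2, e@B3, f@B5, f@B6}
Applying B8's transfer function to that IN value gives OUT[B8] (row B8 above).

Answer: {a@B8, b@B3, b@B6, c@B5, d@B2, e@B3, f@B8}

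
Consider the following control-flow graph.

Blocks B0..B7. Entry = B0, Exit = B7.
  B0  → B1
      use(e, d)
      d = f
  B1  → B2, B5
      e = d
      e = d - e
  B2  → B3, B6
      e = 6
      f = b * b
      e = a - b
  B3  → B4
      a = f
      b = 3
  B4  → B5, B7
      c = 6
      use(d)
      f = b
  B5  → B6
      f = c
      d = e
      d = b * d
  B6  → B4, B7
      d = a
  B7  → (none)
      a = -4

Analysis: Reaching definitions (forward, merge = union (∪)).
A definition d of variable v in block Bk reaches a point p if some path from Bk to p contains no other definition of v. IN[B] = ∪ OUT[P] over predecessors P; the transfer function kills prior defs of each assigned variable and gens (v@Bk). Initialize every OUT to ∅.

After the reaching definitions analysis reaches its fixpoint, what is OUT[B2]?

Fixpoint table:
  B0:   IN={}   OUT={d@B0}
  B1:   IN={d@B0}   OUT={d@B0, e@B1}
  B2:   IN={d@B0, e@B1}   OUT={d@B0, e@B2, f@B2}
  B3:   IN={d@B0, e@B2, f@B2}   OUT={a@B3, b@B3, d@B0, e@B2, f@B2}
  B4:   IN={a@B3, b@B3, c@B4, d@B0, d@B6, e@B1, e@B2, f@B2, f@B5}   OUT={a@B3, b@B3, c@B4, d@B0, d@B6, e@B1, e@B2, f@B4}
  B5:   IN={a@B3, b@B3, c@B4, d@B0, d@B6, e@B1, e@B2, f@B4}   OUT={a@B3, b@B3, c@B4, d@B5, e@B1, e@B2, f@B5}
  B6:   IN={a@B3, b@B3, c@B4, d@B0, d@B5, e@B1, e@B2, f@B2, f@B5}   OUT={a@B3, b@B3, c@B4, d@B6, e@B1, e@B2, f@B2, f@B5}
  B7:   IN={a@B3, b@B3, c@B4, d@B0, d@B6, e@B1, e@B2, f@B2, f@B4, f@B5}   OUT={a@B7, b@B3, c@B4, d@B0, d@B6, e@B1, e@B2, f@B2, f@B4, f@B5}

Merge at B2: IN[B2] = OUT[B1] = {d@B0, e@B1}
Applying B2's transfer function to that IN value gives OUT[B2] (row B2 above).

Answer: {d@B0, e@B2, f@B2}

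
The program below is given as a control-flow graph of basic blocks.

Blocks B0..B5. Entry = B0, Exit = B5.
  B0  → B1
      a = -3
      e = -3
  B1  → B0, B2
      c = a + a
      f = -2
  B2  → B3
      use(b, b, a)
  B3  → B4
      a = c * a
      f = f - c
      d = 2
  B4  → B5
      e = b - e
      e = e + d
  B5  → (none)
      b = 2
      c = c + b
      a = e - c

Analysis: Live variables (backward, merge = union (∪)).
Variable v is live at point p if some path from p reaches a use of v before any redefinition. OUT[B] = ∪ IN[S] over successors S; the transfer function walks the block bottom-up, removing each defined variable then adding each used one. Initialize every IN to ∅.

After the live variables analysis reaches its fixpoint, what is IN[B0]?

Converged values:
  B0: | IN={b} | OUT={a, b, e}
  B1: | IN={a, b, e} | OUT={a, b, c, e, f}
  B2: | IN={a, b, c, e, f} | OUT={a, b, c, e, f}
  B3: | IN={a, b, c, e, f} | OUT={b, c, d, e}
  B4: | IN={b, c, d, e} | OUT={c, e}
  B5: | IN={c, e} | OUT={}

Merge at B0: OUT[B0] = IN[B1] = {a, b, e}
Applying B0's transfer function to that OUT value gives IN[B0] (row B0 above).

Answer: {b}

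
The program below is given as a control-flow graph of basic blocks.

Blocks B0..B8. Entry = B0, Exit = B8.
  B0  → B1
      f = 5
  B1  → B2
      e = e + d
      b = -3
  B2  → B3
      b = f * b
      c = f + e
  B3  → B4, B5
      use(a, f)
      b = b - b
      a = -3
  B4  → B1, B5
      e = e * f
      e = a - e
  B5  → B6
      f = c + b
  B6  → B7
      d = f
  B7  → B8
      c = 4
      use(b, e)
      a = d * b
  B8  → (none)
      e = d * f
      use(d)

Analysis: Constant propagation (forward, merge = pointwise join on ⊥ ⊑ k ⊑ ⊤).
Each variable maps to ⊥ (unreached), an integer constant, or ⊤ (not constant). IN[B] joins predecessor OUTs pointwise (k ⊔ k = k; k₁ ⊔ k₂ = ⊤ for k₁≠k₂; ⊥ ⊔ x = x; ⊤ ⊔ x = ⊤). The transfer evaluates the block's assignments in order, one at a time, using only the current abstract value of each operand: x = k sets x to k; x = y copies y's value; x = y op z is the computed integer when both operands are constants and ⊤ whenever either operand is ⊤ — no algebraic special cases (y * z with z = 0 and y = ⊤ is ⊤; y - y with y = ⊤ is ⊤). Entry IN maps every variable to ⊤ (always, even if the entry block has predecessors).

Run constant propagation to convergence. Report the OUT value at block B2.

Fixpoint table:
  B0: | IN=(all ⊤) | OUT={f:5; rest ⊤}
  B1: | IN={f:5; rest ⊤} | OUT={b:-3, f:5; rest ⊤}
  B2: | IN={b:-3, f:5; rest ⊤} | OUT={b:-15, f:5; rest ⊤}
  B3: | IN={b:-15, f:5; rest ⊤} | OUT={a:-3, b:0, f:5; rest ⊤}
  B4: | IN={a:-3, b:0, f:5; rest ⊤} | OUT={a:-3, b:0, f:5; rest ⊤}
  B5: | IN={a:-3, b:0, f:5; rest ⊤} | OUT={a:-3, b:0; rest ⊤}
  B6: | IN={a:-3, b:0; rest ⊤} | OUT={a:-3, b:0; rest ⊤}
  B7: | IN={a:-3, b:0; rest ⊤} | OUT={b:0, c:4; rest ⊤}
  B8: | IN={b:0, c:4; rest ⊤} | OUT={b:0, c:4; rest ⊤}

Merge at B2: IN[B2] = OUT[B1] = {a: ⊤, b: -3, c: ⊤, d: ⊤, e: ⊤, f: 5}
Applying B2's transfer function to that IN value gives OUT[B2] (row B2 above).

Answer: {a: ⊤, b: -15, c: ⊤, d: ⊤, e: ⊤, f: 5}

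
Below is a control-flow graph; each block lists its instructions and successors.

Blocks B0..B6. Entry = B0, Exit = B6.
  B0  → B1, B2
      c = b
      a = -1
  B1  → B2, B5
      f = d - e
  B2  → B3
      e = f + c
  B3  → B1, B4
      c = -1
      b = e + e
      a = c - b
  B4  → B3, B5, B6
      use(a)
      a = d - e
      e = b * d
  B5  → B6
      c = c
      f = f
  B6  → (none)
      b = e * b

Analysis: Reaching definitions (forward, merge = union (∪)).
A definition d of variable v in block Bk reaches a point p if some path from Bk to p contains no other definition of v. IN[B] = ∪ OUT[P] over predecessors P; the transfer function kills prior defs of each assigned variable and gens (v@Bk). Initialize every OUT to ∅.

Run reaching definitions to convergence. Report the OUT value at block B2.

Answer: {a@B0, a@B3, b@B3, c@B0, c@B3, e@B2, f@B1}

Derivation:
Fixpoint table:
  B0: | IN={} | OUT={a@B0, c@B0}
  B1: | IN={a@B0, a@B3, b@B3, c@B0, c@B3, e@B2, e@B4, f@B1} | OUT={a@B0, a@B3, b@B3, c@B0, c@B3, e@B2, e@B4, f@B1}
  B2: | IN={a@B0, a@B3, b@B3, c@B0, c@B3, e@B2, e@B4, f@B1} | OUT={a@B0, a@B3, b@B3, c@B0, c@B3, e@B2, f@B1}
  B3: | IN={a@B0, a@B3, a@B4, b@B3, c@B0, c@B3, e@B2, e@B4, f@B1} | OUT={a@B3, b@B3, c@B3, e@B2, e@B4, f@B1}
  B4: | IN={a@B3, b@B3, c@B3, e@B2, e@B4, f@B1} | OUT={a@B4, b@B3, c@B3, e@B4, f@B1}
  B5: | IN={a@B0, a@B3, a@B4, b@B3, c@B0, c@B3, e@B2, e@B4, f@B1} | OUT={a@B0, a@B3, a@B4, b@B3, c@B5, e@B2, e@B4, f@B5}
  B6: | IN={a@B0, a@B3, a@B4, b@B3, c@B3, c@B5, e@B2, e@B4, f@B1, f@B5} | OUT={a@B0, a@B3, a@B4, b@B6, c@B3, c@B5, e@B2, e@B4, f@B1, f@B5}

Merge at B2: IN[B2] = OUT[B0] ⊔ OUT[B1] = {a@B0, a@B3, b@B3, c@B0, c@B3, e@B2, e@B4, f@B1}
Applying B2's transfer function to that IN value gives OUT[B2] (row B2 above).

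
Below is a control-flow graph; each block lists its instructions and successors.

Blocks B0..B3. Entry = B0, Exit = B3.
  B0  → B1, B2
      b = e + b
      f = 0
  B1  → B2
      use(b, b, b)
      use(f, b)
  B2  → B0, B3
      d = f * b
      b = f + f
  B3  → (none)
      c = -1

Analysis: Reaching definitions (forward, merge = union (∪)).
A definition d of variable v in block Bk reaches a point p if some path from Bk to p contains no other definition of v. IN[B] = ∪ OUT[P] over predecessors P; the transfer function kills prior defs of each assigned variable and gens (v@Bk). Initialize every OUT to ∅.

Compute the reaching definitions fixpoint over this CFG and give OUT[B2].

Fixpoint table:
  B0:  IN={b@B2, d@B2, f@B0}  OUT={b@B0, d@B2, f@B0}
  B1:  IN={b@B0, d@B2, f@B0}  OUT={b@B0, d@B2, f@B0}
  B2:  IN={b@B0, d@B2, f@B0}  OUT={b@B2, d@B2, f@B0}
  B3:  IN={b@B2, d@B2, f@B0}  OUT={b@B2, c@B3, d@B2, f@B0}

Merge at B2: IN[B2] = OUT[B0] ⊔ OUT[B1] = {b@B0, d@B2, f@B0}
Applying B2's transfer function to that IN value gives OUT[B2] (row B2 above).

Answer: {b@B2, d@B2, f@B0}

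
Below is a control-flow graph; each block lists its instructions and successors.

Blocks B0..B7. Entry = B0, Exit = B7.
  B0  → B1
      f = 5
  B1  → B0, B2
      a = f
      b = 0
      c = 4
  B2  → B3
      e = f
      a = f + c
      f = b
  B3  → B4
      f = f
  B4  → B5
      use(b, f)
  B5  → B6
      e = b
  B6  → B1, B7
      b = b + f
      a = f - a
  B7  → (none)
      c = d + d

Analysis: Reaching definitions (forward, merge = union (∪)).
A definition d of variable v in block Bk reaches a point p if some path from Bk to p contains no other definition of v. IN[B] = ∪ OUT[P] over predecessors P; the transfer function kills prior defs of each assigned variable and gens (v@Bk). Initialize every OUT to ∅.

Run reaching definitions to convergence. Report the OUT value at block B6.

Answer: {a@B6, b@B6, c@B1, e@B5, f@B3}

Working:
Converged values:
  B0: | IN={a@B1, b@B1, c@B1, e@B5, f@B0, f@B3} | OUT={a@B1, b@B1, c@B1, e@B5, f@B0}
  B1: | IN={a@B1, a@B6, b@B1, b@B6, c@B1, e@B5, f@B0, f@B3} | OUT={a@B1, b@B1, c@B1, e@B5, f@B0, f@B3}
  B2: | IN={a@B1, b@B1, c@B1, e@B5, f@B0, f@B3} | OUT={a@B2, b@B1, c@B1, e@B2, f@B2}
  B3: | IN={a@B2, b@B1, c@B1, e@B2, f@B2} | OUT={a@B2, b@B1, c@B1, e@B2, f@B3}
  B4: | IN={a@B2, b@B1, c@B1, e@B2, f@B3} | OUT={a@B2, b@B1, c@B1, e@B2, f@B3}
  B5: | IN={a@B2, b@B1, c@B1, e@B2, f@B3} | OUT={a@B2, b@B1, c@B1, e@B5, f@B3}
  B6: | IN={a@B2, b@B1, c@B1, e@B5, f@B3} | OUT={a@B6, b@B6, c@B1, e@B5, f@B3}
  B7: | IN={a@B6, b@B6, c@B1, e@B5, f@B3} | OUT={a@B6, b@B6, c@B7, e@B5, f@B3}

Merge at B6: IN[B6] = OUT[B5] = {a@B2, b@B1, c@B1, e@B5, f@B3}
Applying B6's transfer function to that IN value gives OUT[B6] (row B6 above).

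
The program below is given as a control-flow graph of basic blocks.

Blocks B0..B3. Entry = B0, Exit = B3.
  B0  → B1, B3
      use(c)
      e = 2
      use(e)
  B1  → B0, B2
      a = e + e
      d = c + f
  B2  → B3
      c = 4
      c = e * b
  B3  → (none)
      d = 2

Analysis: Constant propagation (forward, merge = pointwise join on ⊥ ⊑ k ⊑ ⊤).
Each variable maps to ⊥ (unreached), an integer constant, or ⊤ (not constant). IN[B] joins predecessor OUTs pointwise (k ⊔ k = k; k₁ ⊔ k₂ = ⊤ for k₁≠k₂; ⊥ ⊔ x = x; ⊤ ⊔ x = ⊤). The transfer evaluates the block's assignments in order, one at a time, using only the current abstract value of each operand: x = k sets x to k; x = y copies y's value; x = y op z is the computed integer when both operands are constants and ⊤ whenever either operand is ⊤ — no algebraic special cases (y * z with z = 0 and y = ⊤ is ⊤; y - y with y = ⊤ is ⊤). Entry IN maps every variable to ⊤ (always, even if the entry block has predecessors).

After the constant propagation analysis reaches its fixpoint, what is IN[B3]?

Answer: {a: ⊤, b: ⊤, c: ⊤, d: ⊤, e: 2, f: ⊤}

Trace:
Per-block solution:
  B0:   IN=(all ⊤)   OUT={e:2; rest ⊤}
  B1:   IN={e:2; rest ⊤}   OUT={a:4, e:2; rest ⊤}
  B2:   IN={a:4, e:2; rest ⊤}   OUT={a:4, e:2; rest ⊤}
  B3:   IN={e:2; rest ⊤}   OUT={d:2, e:2; rest ⊤}

Merge at B3: IN[B3] = OUT[B0] ⊔ OUT[B2] = {a: ⊤, b: ⊤, c: ⊤, d: ⊤, e: 2, f: ⊤}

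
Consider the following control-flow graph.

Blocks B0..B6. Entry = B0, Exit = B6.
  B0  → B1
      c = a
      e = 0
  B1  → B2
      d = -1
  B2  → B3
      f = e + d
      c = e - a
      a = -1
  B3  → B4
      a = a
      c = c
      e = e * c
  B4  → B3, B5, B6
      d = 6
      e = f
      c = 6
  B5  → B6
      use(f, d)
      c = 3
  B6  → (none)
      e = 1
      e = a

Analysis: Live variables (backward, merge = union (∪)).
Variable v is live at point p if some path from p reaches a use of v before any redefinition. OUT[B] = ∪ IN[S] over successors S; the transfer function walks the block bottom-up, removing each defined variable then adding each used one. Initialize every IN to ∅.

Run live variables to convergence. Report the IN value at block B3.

Converged values:
  B0: | IN={a} | OUT={a, e}
  B1: | IN={a, e} | OUT={a, d, e}
  B2: | IN={a, d, e} | OUT={a, c, e, f}
  B3: | IN={a, c, e, f} | OUT={a, f}
  B4: | IN={a, f} | OUT={a, c, d, e, f}
  B5: | IN={a, d, f} | OUT={a}
  B6: | IN={a} | OUT={}

Merge at B3: OUT[B3] = IN[B4] = {a, f}
Applying B3's transfer function to that OUT value gives IN[B3] (row B3 above).

Answer: {a, c, e, f}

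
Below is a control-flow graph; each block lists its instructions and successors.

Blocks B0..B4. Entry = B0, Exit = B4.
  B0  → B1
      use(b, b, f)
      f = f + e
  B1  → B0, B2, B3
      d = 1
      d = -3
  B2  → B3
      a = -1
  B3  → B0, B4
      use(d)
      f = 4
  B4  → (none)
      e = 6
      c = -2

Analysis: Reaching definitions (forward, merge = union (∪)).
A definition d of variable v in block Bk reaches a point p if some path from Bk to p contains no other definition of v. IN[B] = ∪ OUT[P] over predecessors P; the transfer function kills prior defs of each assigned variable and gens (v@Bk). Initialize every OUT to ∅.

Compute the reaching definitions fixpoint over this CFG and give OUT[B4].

Converged values:
  B0:   IN={a@B2, d@B1, f@B0, f@B3}   OUT={a@B2, d@B1, f@B0}
  B1:   IN={a@B2, d@B1, f@B0}   OUT={a@B2, d@B1, f@B0}
  B2:   IN={a@B2, d@B1, f@B0}   OUT={a@B2, d@B1, f@B0}
  B3:   IN={a@B2, d@B1, f@B0}   OUT={a@B2, d@B1, f@B3}
  B4:   IN={a@B2, d@B1, f@B3}   OUT={a@B2, c@B4, d@B1, e@B4, f@B3}

Merge at B4: IN[B4] = OUT[B3] = {a@B2, d@B1, f@B3}
Applying B4's transfer function to that IN value gives OUT[B4] (row B4 above).

Answer: {a@B2, c@B4, d@B1, e@B4, f@B3}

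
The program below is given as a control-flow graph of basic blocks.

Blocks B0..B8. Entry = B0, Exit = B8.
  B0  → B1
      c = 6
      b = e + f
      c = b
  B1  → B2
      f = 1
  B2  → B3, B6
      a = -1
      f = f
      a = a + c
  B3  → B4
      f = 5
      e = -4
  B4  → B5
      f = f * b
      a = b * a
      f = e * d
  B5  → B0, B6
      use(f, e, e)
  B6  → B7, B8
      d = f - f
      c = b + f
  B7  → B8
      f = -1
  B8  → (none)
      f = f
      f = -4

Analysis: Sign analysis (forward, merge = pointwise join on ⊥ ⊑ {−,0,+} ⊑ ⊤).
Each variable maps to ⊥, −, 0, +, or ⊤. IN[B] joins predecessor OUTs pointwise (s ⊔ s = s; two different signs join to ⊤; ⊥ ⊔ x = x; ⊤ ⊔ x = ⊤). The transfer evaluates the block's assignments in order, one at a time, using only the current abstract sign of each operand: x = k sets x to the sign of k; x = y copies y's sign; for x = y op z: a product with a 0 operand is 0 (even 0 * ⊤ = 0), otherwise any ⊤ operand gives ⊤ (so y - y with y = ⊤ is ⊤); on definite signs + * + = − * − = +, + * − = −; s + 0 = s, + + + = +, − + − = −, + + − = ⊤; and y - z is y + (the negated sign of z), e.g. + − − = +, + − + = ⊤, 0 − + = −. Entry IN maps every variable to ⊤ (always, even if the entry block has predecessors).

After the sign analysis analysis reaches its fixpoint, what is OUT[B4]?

Answer: {a: ⊤, b: ⊤, c: ⊤, d: ⊤, e: -, f: ⊤}

Working:
Fixpoint table:
  B0:   IN=(all ⊤)   OUT=(all ⊤)
  B1:   IN=(all ⊤)   OUT={f:+; rest ⊤}
  B2:   IN={f:+; rest ⊤}   OUT={f:+; rest ⊤}
  B3:   IN={f:+; rest ⊤}   OUT={e:-, f:+; rest ⊤}
  B4:   IN={e:-, f:+; rest ⊤}   OUT={e:-; rest ⊤}
  B5:   IN={e:-; rest ⊤}   OUT={e:-; rest ⊤}
  B6:   IN=(all ⊤)   OUT=(all ⊤)
  B7:   IN=(all ⊤)   OUT={f:-; rest ⊤}
  B8:   IN=(all ⊤)   OUT={f:-; rest ⊤}

Merge at B4: IN[B4] = OUT[B3] = {a: ⊤, b: ⊤, c: ⊤, d: ⊤, e: -, f: +}
Applying B4's transfer function to that IN value gives OUT[B4] (row B4 above).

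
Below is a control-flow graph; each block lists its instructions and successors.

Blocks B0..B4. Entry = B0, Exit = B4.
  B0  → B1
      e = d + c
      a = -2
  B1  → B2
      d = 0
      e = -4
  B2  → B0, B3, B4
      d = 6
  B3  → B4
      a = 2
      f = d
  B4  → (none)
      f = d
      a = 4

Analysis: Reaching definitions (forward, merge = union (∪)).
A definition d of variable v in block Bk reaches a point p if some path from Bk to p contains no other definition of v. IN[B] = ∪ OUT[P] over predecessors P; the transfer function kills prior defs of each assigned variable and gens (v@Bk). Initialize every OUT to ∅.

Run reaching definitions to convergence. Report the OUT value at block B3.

Fixpoint table:
  B0:  IN={a@B0, d@B2, e@B1}  OUT={a@B0, d@B2, e@B0}
  B1:  IN={a@B0, d@B2, e@B0}  OUT={a@B0, d@B1, e@B1}
  B2:  IN={a@B0, d@B1, e@B1}  OUT={a@B0, d@B2, e@B1}
  B3:  IN={a@B0, d@B2, e@B1}  OUT={a@B3, d@B2, e@B1, f@B3}
  B4:  IN={a@B0, a@B3, d@B2, e@B1, f@B3}  OUT={a@B4, d@B2, e@B1, f@B4}

Merge at B3: IN[B3] = OUT[B2] = {a@B0, d@B2, e@B1}
Applying B3's transfer function to that IN value gives OUT[B3] (row B3 above).

Answer: {a@B3, d@B2, e@B1, f@B3}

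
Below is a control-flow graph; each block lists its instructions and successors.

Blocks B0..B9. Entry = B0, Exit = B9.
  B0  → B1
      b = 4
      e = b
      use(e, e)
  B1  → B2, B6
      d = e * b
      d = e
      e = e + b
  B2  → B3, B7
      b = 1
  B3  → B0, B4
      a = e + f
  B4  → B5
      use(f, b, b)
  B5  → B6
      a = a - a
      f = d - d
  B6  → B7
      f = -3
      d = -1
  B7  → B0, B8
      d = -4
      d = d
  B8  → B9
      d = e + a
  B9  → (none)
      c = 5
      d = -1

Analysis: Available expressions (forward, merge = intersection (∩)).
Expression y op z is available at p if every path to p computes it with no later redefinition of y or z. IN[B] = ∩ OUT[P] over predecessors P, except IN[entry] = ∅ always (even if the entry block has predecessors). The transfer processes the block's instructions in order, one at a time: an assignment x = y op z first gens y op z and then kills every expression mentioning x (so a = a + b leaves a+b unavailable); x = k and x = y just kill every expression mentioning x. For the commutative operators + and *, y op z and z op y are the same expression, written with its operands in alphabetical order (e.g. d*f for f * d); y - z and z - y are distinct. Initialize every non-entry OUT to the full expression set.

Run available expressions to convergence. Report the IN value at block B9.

Answer: {a+e}

Derivation:
Per-block solution:
  B0:  IN={}  OUT={}
  B1:  IN={}  OUT={}
  B2:  IN={}  OUT={}
  B3:  IN={}  OUT={e+f}
  B4:  IN={e+f}  OUT={e+f}
  B5:  IN={e+f}  OUT={d-d}
  B6:  IN={}  OUT={}
  B7:  IN={}  OUT={}
  B8:  IN={}  OUT={a+e}
  B9:  IN={a+e}  OUT={a+e}

Merge at B9: IN[B9] = OUT[B8] = {a+e}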